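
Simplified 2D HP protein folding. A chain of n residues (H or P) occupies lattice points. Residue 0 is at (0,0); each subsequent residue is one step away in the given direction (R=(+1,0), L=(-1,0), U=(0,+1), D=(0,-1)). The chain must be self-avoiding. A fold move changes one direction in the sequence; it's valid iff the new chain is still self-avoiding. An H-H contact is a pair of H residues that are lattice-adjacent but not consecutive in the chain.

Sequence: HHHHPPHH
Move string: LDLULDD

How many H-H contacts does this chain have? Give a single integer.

Positions: [(0, 0), (-1, 0), (-1, -1), (-2, -1), (-2, 0), (-3, 0), (-3, -1), (-3, -2)]
H-H contact: residue 3 @(-2,-1) - residue 6 @(-3, -1)

Answer: 1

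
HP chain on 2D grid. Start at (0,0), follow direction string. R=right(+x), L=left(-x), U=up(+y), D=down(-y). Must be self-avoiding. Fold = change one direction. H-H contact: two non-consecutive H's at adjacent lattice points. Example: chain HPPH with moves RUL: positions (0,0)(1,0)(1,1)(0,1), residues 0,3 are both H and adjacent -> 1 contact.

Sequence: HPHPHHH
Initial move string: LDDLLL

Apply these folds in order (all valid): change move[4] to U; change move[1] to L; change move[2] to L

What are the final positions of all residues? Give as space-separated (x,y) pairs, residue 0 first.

Answer: (0,0) (-1,0) (-2,0) (-3,0) (-4,0) (-4,1) (-5,1)

Derivation:
Initial moves: LDDLLL
Fold: move[4]->U => LDDLUL (positions: [(0, 0), (-1, 0), (-1, -1), (-1, -2), (-2, -2), (-2, -1), (-3, -1)])
Fold: move[1]->L => LLDLUL (positions: [(0, 0), (-1, 0), (-2, 0), (-2, -1), (-3, -1), (-3, 0), (-4, 0)])
Fold: move[2]->L => LLLLUL (positions: [(0, 0), (-1, 0), (-2, 0), (-3, 0), (-4, 0), (-4, 1), (-5, 1)])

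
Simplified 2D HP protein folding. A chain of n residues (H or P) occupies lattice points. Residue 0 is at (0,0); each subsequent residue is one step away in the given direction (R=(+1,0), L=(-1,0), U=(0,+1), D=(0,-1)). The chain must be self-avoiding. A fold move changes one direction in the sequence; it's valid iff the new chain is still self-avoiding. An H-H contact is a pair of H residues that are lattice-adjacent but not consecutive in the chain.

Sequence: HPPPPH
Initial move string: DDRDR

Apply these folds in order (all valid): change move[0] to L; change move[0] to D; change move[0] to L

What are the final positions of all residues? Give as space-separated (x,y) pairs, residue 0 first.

Answer: (0,0) (-1,0) (-1,-1) (0,-1) (0,-2) (1,-2)

Derivation:
Initial moves: DDRDR
Fold: move[0]->L => LDRDR (positions: [(0, 0), (-1, 0), (-1, -1), (0, -1), (0, -2), (1, -2)])
Fold: move[0]->D => DDRDR (positions: [(0, 0), (0, -1), (0, -2), (1, -2), (1, -3), (2, -3)])
Fold: move[0]->L => LDRDR (positions: [(0, 0), (-1, 0), (-1, -1), (0, -1), (0, -2), (1, -2)])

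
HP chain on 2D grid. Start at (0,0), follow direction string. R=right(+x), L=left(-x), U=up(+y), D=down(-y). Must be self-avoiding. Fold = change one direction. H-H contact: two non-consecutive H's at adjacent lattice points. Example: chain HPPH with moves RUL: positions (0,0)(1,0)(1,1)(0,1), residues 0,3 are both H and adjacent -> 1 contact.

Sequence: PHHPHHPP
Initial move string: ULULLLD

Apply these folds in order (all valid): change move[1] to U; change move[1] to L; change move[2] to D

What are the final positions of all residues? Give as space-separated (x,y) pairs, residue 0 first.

Initial moves: ULULLLD
Fold: move[1]->U => UUULLLD (positions: [(0, 0), (0, 1), (0, 2), (0, 3), (-1, 3), (-2, 3), (-3, 3), (-3, 2)])
Fold: move[1]->L => ULULLLD (positions: [(0, 0), (0, 1), (-1, 1), (-1, 2), (-2, 2), (-3, 2), (-4, 2), (-4, 1)])
Fold: move[2]->D => ULDLLLD (positions: [(0, 0), (0, 1), (-1, 1), (-1, 0), (-2, 0), (-3, 0), (-4, 0), (-4, -1)])

Answer: (0,0) (0,1) (-1,1) (-1,0) (-2,0) (-3,0) (-4,0) (-4,-1)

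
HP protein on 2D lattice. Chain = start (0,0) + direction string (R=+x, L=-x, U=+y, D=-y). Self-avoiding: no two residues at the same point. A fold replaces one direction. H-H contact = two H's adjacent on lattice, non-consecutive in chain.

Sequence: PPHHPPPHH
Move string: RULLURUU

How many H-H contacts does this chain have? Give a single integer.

Positions: [(0, 0), (1, 0), (1, 1), (0, 1), (-1, 1), (-1, 2), (0, 2), (0, 3), (0, 4)]
No H-H contacts found.

Answer: 0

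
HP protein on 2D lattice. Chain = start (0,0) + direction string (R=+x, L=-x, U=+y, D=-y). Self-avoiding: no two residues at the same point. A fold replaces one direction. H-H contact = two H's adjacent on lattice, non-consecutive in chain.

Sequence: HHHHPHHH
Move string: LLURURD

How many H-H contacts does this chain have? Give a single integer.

Positions: [(0, 0), (-1, 0), (-2, 0), (-2, 1), (-1, 1), (-1, 2), (0, 2), (0, 1)]
H-H contact: residue 0 @(0,0) - residue 7 @(0, 1)

Answer: 1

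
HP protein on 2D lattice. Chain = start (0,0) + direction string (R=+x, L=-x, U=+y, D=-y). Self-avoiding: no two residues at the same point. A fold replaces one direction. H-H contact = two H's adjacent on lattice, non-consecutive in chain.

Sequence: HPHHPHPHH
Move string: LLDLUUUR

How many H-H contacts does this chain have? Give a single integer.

Answer: 1

Derivation:
Positions: [(0, 0), (-1, 0), (-2, 0), (-2, -1), (-3, -1), (-3, 0), (-3, 1), (-3, 2), (-2, 2)]
H-H contact: residue 2 @(-2,0) - residue 5 @(-3, 0)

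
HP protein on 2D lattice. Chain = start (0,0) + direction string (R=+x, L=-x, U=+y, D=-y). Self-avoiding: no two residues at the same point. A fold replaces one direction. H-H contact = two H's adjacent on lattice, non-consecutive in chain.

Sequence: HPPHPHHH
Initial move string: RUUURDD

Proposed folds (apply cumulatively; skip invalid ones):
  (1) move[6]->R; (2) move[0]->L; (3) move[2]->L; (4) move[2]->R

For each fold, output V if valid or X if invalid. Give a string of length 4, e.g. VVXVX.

Initial: RUUURDD -> [(0, 0), (1, 0), (1, 1), (1, 2), (1, 3), (2, 3), (2, 2), (2, 1)]
Fold 1: move[6]->R => RUUURDR VALID
Fold 2: move[0]->L => LUUURDR VALID
Fold 3: move[2]->L => LULURDR INVALID (collision), skipped
Fold 4: move[2]->R => LURURDR VALID

Answer: VVXV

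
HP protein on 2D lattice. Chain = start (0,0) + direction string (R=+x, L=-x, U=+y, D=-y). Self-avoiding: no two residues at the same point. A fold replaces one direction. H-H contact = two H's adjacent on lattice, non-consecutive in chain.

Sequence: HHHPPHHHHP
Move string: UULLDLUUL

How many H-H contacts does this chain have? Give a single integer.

Answer: 0

Derivation:
Positions: [(0, 0), (0, 1), (0, 2), (-1, 2), (-2, 2), (-2, 1), (-3, 1), (-3, 2), (-3, 3), (-4, 3)]
No H-H contacts found.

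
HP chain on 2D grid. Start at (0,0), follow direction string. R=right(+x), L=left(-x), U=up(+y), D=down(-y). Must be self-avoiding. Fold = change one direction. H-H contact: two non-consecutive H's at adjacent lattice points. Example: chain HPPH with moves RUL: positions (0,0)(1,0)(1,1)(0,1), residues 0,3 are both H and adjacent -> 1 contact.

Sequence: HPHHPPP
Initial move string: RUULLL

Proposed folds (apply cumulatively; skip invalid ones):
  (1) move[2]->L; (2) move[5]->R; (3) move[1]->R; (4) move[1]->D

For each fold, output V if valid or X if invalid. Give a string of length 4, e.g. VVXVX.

Answer: VXXV

Derivation:
Initial: RUULLL -> [(0, 0), (1, 0), (1, 1), (1, 2), (0, 2), (-1, 2), (-2, 2)]
Fold 1: move[2]->L => RULLLL VALID
Fold 2: move[5]->R => RULLLR INVALID (collision), skipped
Fold 3: move[1]->R => RRLLLL INVALID (collision), skipped
Fold 4: move[1]->D => RDLLLL VALID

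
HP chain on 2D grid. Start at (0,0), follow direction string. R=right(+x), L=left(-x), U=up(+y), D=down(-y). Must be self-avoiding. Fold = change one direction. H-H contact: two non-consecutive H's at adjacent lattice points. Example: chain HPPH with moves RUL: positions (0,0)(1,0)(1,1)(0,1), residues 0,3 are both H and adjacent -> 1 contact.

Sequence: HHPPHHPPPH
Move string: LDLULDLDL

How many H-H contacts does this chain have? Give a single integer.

Positions: [(0, 0), (-1, 0), (-1, -1), (-2, -1), (-2, 0), (-3, 0), (-3, -1), (-4, -1), (-4, -2), (-5, -2)]
H-H contact: residue 1 @(-1,0) - residue 4 @(-2, 0)

Answer: 1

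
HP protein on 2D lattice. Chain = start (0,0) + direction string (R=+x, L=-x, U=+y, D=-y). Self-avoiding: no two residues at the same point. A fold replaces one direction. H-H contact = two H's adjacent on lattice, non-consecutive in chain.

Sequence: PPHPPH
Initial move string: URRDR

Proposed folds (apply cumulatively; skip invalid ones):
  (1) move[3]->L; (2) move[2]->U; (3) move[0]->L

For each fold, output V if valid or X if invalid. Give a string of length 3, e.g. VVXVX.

Answer: XXX

Derivation:
Initial: URRDR -> [(0, 0), (0, 1), (1, 1), (2, 1), (2, 0), (3, 0)]
Fold 1: move[3]->L => URRLR INVALID (collision), skipped
Fold 2: move[2]->U => URUDR INVALID (collision), skipped
Fold 3: move[0]->L => LRRDR INVALID (collision), skipped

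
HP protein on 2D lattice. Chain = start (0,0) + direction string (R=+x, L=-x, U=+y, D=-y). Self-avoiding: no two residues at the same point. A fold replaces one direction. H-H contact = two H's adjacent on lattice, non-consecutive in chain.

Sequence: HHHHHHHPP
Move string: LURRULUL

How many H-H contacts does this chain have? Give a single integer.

Positions: [(0, 0), (-1, 0), (-1, 1), (0, 1), (1, 1), (1, 2), (0, 2), (0, 3), (-1, 3)]
H-H contact: residue 0 @(0,0) - residue 3 @(0, 1)
H-H contact: residue 3 @(0,1) - residue 6 @(0, 2)

Answer: 2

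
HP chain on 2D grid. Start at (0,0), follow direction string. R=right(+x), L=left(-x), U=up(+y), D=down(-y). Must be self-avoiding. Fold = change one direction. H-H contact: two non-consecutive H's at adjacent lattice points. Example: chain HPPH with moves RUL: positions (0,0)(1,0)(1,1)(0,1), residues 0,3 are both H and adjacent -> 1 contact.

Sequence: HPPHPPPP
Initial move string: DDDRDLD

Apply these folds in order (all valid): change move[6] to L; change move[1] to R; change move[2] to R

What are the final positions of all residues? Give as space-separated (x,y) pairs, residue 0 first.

Answer: (0,0) (0,-1) (1,-1) (2,-1) (3,-1) (3,-2) (2,-2) (1,-2)

Derivation:
Initial moves: DDDRDLD
Fold: move[6]->L => DDDRDLL (positions: [(0, 0), (0, -1), (0, -2), (0, -3), (1, -3), (1, -4), (0, -4), (-1, -4)])
Fold: move[1]->R => DRDRDLL (positions: [(0, 0), (0, -1), (1, -1), (1, -2), (2, -2), (2, -3), (1, -3), (0, -3)])
Fold: move[2]->R => DRRRDLL (positions: [(0, 0), (0, -1), (1, -1), (2, -1), (3, -1), (3, -2), (2, -2), (1, -2)])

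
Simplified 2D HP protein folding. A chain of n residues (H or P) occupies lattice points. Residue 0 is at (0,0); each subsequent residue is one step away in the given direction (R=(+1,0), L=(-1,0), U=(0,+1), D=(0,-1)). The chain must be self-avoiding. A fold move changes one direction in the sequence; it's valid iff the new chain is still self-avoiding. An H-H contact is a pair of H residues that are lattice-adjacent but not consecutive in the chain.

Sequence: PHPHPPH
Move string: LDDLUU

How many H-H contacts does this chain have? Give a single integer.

Positions: [(0, 0), (-1, 0), (-1, -1), (-1, -2), (-2, -2), (-2, -1), (-2, 0)]
H-H contact: residue 1 @(-1,0) - residue 6 @(-2, 0)

Answer: 1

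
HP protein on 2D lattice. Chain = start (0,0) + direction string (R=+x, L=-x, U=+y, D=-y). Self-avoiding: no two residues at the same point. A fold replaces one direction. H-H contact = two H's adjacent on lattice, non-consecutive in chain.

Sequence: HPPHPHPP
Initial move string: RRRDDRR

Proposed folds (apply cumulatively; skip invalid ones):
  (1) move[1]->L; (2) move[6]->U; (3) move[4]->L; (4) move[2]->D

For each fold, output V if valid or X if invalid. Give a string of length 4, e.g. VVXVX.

Answer: XVXV

Derivation:
Initial: RRRDDRR -> [(0, 0), (1, 0), (2, 0), (3, 0), (3, -1), (3, -2), (4, -2), (5, -2)]
Fold 1: move[1]->L => RLRDDRR INVALID (collision), skipped
Fold 2: move[6]->U => RRRDDRU VALID
Fold 3: move[4]->L => RRRDLRU INVALID (collision), skipped
Fold 4: move[2]->D => RRDDDRU VALID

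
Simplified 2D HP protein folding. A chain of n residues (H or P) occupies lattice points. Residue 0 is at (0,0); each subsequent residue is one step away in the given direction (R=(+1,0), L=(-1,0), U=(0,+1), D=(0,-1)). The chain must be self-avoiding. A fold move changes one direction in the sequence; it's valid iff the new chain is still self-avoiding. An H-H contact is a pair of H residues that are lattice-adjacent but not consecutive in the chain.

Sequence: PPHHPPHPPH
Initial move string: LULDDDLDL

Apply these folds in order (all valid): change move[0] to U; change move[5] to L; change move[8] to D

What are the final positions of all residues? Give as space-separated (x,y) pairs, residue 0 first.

Initial moves: LULDDDLDL
Fold: move[0]->U => UULDDDLDL (positions: [(0, 0), (0, 1), (0, 2), (-1, 2), (-1, 1), (-1, 0), (-1, -1), (-2, -1), (-2, -2), (-3, -2)])
Fold: move[5]->L => UULDDLLDL (positions: [(0, 0), (0, 1), (0, 2), (-1, 2), (-1, 1), (-1, 0), (-2, 0), (-3, 0), (-3, -1), (-4, -1)])
Fold: move[8]->D => UULDDLLDD (positions: [(0, 0), (0, 1), (0, 2), (-1, 2), (-1, 1), (-1, 0), (-2, 0), (-3, 0), (-3, -1), (-3, -2)])

Answer: (0,0) (0,1) (0,2) (-1,2) (-1,1) (-1,0) (-2,0) (-3,0) (-3,-1) (-3,-2)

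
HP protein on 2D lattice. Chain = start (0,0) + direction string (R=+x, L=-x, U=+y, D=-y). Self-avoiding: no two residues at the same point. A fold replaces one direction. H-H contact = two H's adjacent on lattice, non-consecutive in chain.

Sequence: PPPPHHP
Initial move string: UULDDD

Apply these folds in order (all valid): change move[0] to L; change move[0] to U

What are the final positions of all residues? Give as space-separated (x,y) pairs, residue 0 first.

Answer: (0,0) (0,1) (0,2) (-1,2) (-1,1) (-1,0) (-1,-1)

Derivation:
Initial moves: UULDDD
Fold: move[0]->L => LULDDD (positions: [(0, 0), (-1, 0), (-1, 1), (-2, 1), (-2, 0), (-2, -1), (-2, -2)])
Fold: move[0]->U => UULDDD (positions: [(0, 0), (0, 1), (0, 2), (-1, 2), (-1, 1), (-1, 0), (-1, -1)])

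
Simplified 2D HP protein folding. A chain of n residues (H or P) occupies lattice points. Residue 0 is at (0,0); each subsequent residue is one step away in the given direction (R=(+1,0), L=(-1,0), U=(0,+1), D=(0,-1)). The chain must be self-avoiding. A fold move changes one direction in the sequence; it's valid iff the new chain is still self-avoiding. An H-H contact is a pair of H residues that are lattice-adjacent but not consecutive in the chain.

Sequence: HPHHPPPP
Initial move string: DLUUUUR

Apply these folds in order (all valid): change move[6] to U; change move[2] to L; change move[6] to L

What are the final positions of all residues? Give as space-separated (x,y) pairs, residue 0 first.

Answer: (0,0) (0,-1) (-1,-1) (-2,-1) (-2,0) (-2,1) (-2,2) (-3,2)

Derivation:
Initial moves: DLUUUUR
Fold: move[6]->U => DLUUUUU (positions: [(0, 0), (0, -1), (-1, -1), (-1, 0), (-1, 1), (-1, 2), (-1, 3), (-1, 4)])
Fold: move[2]->L => DLLUUUU (positions: [(0, 0), (0, -1), (-1, -1), (-2, -1), (-2, 0), (-2, 1), (-2, 2), (-2, 3)])
Fold: move[6]->L => DLLUUUL (positions: [(0, 0), (0, -1), (-1, -1), (-2, -1), (-2, 0), (-2, 1), (-2, 2), (-3, 2)])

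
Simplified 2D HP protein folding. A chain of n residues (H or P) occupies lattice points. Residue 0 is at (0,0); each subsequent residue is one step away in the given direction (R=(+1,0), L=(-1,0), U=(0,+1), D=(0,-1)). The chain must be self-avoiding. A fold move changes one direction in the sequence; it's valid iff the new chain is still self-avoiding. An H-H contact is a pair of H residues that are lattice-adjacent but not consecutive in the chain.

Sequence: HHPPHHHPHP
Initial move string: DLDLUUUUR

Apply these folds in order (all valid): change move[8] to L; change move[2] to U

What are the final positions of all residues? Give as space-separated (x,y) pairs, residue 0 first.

Answer: (0,0) (0,-1) (-1,-1) (-1,0) (-2,0) (-2,1) (-2,2) (-2,3) (-2,4) (-3,4)

Derivation:
Initial moves: DLDLUUUUR
Fold: move[8]->L => DLDLUUUUL (positions: [(0, 0), (0, -1), (-1, -1), (-1, -2), (-2, -2), (-2, -1), (-2, 0), (-2, 1), (-2, 2), (-3, 2)])
Fold: move[2]->U => DLULUUUUL (positions: [(0, 0), (0, -1), (-1, -1), (-1, 0), (-2, 0), (-2, 1), (-2, 2), (-2, 3), (-2, 4), (-3, 4)])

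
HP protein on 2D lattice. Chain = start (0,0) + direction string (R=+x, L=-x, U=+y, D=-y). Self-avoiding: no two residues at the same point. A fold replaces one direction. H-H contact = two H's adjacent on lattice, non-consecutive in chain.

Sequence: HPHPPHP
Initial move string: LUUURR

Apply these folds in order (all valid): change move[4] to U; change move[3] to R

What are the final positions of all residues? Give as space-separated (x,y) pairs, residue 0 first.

Initial moves: LUUURR
Fold: move[4]->U => LUUUUR (positions: [(0, 0), (-1, 0), (-1, 1), (-1, 2), (-1, 3), (-1, 4), (0, 4)])
Fold: move[3]->R => LUURUR (positions: [(0, 0), (-1, 0), (-1, 1), (-1, 2), (0, 2), (0, 3), (1, 3)])

Answer: (0,0) (-1,0) (-1,1) (-1,2) (0,2) (0,3) (1,3)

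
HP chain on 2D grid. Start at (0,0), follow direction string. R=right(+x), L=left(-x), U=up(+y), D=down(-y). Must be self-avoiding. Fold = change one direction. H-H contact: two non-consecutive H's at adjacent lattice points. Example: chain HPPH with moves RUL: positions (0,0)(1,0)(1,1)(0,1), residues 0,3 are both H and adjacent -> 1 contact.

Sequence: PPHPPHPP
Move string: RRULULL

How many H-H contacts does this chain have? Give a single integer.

Answer: 0

Derivation:
Positions: [(0, 0), (1, 0), (2, 0), (2, 1), (1, 1), (1, 2), (0, 2), (-1, 2)]
No H-H contacts found.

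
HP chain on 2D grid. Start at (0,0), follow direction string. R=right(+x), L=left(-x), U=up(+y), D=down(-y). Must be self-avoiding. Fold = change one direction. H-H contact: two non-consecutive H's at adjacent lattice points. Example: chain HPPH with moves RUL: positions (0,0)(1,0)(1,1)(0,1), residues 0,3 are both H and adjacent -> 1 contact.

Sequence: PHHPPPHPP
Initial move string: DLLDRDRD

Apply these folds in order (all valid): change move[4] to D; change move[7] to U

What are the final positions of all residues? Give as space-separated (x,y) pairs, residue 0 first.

Answer: (0,0) (0,-1) (-1,-1) (-2,-1) (-2,-2) (-2,-3) (-2,-4) (-1,-4) (-1,-3)

Derivation:
Initial moves: DLLDRDRD
Fold: move[4]->D => DLLDDDRD (positions: [(0, 0), (0, -1), (-1, -1), (-2, -1), (-2, -2), (-2, -3), (-2, -4), (-1, -4), (-1, -5)])
Fold: move[7]->U => DLLDDDRU (positions: [(0, 0), (0, -1), (-1, -1), (-2, -1), (-2, -2), (-2, -3), (-2, -4), (-1, -4), (-1, -3)])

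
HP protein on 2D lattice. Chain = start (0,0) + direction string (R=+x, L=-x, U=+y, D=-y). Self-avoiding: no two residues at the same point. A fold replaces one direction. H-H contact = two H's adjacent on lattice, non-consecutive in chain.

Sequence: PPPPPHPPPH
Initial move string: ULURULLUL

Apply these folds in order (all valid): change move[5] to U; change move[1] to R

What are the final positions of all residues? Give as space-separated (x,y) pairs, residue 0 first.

Initial moves: ULURULLUL
Fold: move[5]->U => ULURUULUL (positions: [(0, 0), (0, 1), (-1, 1), (-1, 2), (0, 2), (0, 3), (0, 4), (-1, 4), (-1, 5), (-2, 5)])
Fold: move[1]->R => URURUULUL (positions: [(0, 0), (0, 1), (1, 1), (1, 2), (2, 2), (2, 3), (2, 4), (1, 4), (1, 5), (0, 5)])

Answer: (0,0) (0,1) (1,1) (1,2) (2,2) (2,3) (2,4) (1,4) (1,5) (0,5)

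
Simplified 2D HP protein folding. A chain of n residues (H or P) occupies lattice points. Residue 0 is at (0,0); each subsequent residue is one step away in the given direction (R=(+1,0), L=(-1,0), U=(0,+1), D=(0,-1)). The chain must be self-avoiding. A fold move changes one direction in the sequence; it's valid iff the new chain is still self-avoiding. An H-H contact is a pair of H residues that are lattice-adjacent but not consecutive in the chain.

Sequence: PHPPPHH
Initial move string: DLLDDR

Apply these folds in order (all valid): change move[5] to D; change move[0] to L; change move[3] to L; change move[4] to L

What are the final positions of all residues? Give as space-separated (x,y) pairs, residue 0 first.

Initial moves: DLLDDR
Fold: move[5]->D => DLLDDD (positions: [(0, 0), (0, -1), (-1, -1), (-2, -1), (-2, -2), (-2, -3), (-2, -4)])
Fold: move[0]->L => LLLDDD (positions: [(0, 0), (-1, 0), (-2, 0), (-3, 0), (-3, -1), (-3, -2), (-3, -3)])
Fold: move[3]->L => LLLLDD (positions: [(0, 0), (-1, 0), (-2, 0), (-3, 0), (-4, 0), (-4, -1), (-4, -2)])
Fold: move[4]->L => LLLLLD (positions: [(0, 0), (-1, 0), (-2, 0), (-3, 0), (-4, 0), (-5, 0), (-5, -1)])

Answer: (0,0) (-1,0) (-2,0) (-3,0) (-4,0) (-5,0) (-5,-1)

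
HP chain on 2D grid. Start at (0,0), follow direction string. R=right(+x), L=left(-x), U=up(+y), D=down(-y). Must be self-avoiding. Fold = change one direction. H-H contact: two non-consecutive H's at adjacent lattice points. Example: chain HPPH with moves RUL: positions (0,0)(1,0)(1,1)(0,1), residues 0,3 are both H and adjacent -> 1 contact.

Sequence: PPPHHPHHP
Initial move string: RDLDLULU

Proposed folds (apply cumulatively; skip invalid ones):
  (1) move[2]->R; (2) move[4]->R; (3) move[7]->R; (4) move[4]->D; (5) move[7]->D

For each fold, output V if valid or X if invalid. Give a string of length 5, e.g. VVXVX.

Answer: XXXXV

Derivation:
Initial: RDLDLULU -> [(0, 0), (1, 0), (1, -1), (0, -1), (0, -2), (-1, -2), (-1, -1), (-2, -1), (-2, 0)]
Fold 1: move[2]->R => RDRDLULU INVALID (collision), skipped
Fold 2: move[4]->R => RDLDRULU INVALID (collision), skipped
Fold 3: move[7]->R => RDLDLULR INVALID (collision), skipped
Fold 4: move[4]->D => RDLDDULU INVALID (collision), skipped
Fold 5: move[7]->D => RDLDLULD VALID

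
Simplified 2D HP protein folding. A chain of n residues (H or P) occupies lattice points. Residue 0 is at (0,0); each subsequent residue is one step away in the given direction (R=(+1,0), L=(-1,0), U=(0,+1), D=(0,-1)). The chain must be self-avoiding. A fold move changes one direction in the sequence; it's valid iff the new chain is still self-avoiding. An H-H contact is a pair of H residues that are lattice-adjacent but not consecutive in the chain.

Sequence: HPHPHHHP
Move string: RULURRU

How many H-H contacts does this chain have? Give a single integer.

Answer: 1

Derivation:
Positions: [(0, 0), (1, 0), (1, 1), (0, 1), (0, 2), (1, 2), (2, 2), (2, 3)]
H-H contact: residue 2 @(1,1) - residue 5 @(1, 2)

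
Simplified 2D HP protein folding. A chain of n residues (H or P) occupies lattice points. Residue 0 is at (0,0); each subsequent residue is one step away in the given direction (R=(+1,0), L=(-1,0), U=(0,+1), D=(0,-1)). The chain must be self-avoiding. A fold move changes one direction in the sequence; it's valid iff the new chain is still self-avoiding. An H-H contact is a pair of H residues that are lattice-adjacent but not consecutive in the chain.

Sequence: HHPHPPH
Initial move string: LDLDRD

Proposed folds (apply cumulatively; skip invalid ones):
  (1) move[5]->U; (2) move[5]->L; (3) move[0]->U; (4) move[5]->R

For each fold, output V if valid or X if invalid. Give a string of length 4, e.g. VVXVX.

Initial: LDLDRD -> [(0, 0), (-1, 0), (-1, -1), (-2, -1), (-2, -2), (-1, -2), (-1, -3)]
Fold 1: move[5]->U => LDLDRU INVALID (collision), skipped
Fold 2: move[5]->L => LDLDRL INVALID (collision), skipped
Fold 3: move[0]->U => UDLDRD INVALID (collision), skipped
Fold 4: move[5]->R => LDLDRR VALID

Answer: XXXV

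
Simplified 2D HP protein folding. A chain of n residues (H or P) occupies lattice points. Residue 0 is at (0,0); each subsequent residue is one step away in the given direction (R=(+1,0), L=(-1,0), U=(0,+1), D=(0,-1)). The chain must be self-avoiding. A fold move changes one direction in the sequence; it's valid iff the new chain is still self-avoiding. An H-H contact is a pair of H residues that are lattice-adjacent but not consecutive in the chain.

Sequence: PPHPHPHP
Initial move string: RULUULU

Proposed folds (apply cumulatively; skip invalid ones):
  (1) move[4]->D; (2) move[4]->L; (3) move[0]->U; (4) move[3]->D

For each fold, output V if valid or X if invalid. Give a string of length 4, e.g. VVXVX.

Initial: RULUULU -> [(0, 0), (1, 0), (1, 1), (0, 1), (0, 2), (0, 3), (-1, 3), (-1, 4)]
Fold 1: move[4]->D => RULUDLU INVALID (collision), skipped
Fold 2: move[4]->L => RULULLU VALID
Fold 3: move[0]->U => UULULLU VALID
Fold 4: move[3]->D => UULDLLU VALID

Answer: XVVV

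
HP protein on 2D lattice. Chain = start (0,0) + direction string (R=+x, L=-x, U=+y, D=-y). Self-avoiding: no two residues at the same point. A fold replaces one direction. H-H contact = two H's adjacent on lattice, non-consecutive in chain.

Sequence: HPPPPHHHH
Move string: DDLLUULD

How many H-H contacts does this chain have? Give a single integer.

Positions: [(0, 0), (0, -1), (0, -2), (-1, -2), (-2, -2), (-2, -1), (-2, 0), (-3, 0), (-3, -1)]
H-H contact: residue 5 @(-2,-1) - residue 8 @(-3, -1)

Answer: 1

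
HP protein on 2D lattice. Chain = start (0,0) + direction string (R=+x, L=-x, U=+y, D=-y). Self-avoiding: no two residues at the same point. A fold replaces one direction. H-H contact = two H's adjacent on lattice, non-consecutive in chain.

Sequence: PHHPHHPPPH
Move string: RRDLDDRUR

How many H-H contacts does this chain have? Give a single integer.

Positions: [(0, 0), (1, 0), (2, 0), (2, -1), (1, -1), (1, -2), (1, -3), (2, -3), (2, -2), (3, -2)]
H-H contact: residue 1 @(1,0) - residue 4 @(1, -1)

Answer: 1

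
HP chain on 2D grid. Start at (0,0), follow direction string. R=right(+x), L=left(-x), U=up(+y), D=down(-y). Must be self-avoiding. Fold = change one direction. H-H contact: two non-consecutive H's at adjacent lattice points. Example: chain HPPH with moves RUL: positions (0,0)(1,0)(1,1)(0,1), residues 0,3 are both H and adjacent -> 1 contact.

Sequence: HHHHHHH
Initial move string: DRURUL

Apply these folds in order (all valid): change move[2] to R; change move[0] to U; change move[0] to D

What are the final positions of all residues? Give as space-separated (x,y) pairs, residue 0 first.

Initial moves: DRURUL
Fold: move[2]->R => DRRRUL (positions: [(0, 0), (0, -1), (1, -1), (2, -1), (3, -1), (3, 0), (2, 0)])
Fold: move[0]->U => URRRUL (positions: [(0, 0), (0, 1), (1, 1), (2, 1), (3, 1), (3, 2), (2, 2)])
Fold: move[0]->D => DRRRUL (positions: [(0, 0), (0, -1), (1, -1), (2, -1), (3, -1), (3, 0), (2, 0)])

Answer: (0,0) (0,-1) (1,-1) (2,-1) (3,-1) (3,0) (2,0)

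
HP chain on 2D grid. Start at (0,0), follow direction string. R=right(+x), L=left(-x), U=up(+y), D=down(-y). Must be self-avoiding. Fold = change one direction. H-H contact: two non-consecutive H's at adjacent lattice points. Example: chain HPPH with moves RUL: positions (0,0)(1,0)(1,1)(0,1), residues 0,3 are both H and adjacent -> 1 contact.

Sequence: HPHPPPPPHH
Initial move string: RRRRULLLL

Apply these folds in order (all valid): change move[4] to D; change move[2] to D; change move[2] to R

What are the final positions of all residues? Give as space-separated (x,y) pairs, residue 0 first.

Answer: (0,0) (1,0) (2,0) (3,0) (4,0) (4,-1) (3,-1) (2,-1) (1,-1) (0,-1)

Derivation:
Initial moves: RRRRULLLL
Fold: move[4]->D => RRRRDLLLL (positions: [(0, 0), (1, 0), (2, 0), (3, 0), (4, 0), (4, -1), (3, -1), (2, -1), (1, -1), (0, -1)])
Fold: move[2]->D => RRDRDLLLL (positions: [(0, 0), (1, 0), (2, 0), (2, -1), (3, -1), (3, -2), (2, -2), (1, -2), (0, -2), (-1, -2)])
Fold: move[2]->R => RRRRDLLLL (positions: [(0, 0), (1, 0), (2, 0), (3, 0), (4, 0), (4, -1), (3, -1), (2, -1), (1, -1), (0, -1)])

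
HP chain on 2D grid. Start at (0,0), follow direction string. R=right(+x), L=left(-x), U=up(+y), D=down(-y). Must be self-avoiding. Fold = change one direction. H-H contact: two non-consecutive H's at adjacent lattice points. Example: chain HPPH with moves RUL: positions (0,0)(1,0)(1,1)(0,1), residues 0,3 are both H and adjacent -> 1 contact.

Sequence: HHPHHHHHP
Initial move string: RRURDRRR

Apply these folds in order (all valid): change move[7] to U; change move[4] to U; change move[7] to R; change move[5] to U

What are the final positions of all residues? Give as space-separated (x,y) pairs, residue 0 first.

Initial moves: RRURDRRR
Fold: move[7]->U => RRURDRRU (positions: [(0, 0), (1, 0), (2, 0), (2, 1), (3, 1), (3, 0), (4, 0), (5, 0), (5, 1)])
Fold: move[4]->U => RRURURRU (positions: [(0, 0), (1, 0), (2, 0), (2, 1), (3, 1), (3, 2), (4, 2), (5, 2), (5, 3)])
Fold: move[7]->R => RRURURRR (positions: [(0, 0), (1, 0), (2, 0), (2, 1), (3, 1), (3, 2), (4, 2), (5, 2), (6, 2)])
Fold: move[5]->U => RRURUURR (positions: [(0, 0), (1, 0), (2, 0), (2, 1), (3, 1), (3, 2), (3, 3), (4, 3), (5, 3)])

Answer: (0,0) (1,0) (2,0) (2,1) (3,1) (3,2) (3,3) (4,3) (5,3)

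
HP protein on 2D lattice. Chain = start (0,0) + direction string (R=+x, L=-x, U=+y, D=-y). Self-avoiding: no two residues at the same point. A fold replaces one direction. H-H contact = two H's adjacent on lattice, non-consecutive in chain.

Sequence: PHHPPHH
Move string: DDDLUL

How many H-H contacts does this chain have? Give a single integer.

Positions: [(0, 0), (0, -1), (0, -2), (0, -3), (-1, -3), (-1, -2), (-2, -2)]
H-H contact: residue 2 @(0,-2) - residue 5 @(-1, -2)

Answer: 1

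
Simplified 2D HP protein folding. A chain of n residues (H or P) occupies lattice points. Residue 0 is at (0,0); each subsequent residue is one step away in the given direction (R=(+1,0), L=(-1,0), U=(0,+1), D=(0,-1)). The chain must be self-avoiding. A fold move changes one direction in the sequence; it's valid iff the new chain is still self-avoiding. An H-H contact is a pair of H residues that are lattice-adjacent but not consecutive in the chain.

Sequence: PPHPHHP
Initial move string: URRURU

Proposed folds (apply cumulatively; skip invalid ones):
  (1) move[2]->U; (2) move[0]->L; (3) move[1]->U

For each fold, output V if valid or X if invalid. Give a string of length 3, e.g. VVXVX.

Answer: VXV

Derivation:
Initial: URRURU -> [(0, 0), (0, 1), (1, 1), (2, 1), (2, 2), (3, 2), (3, 3)]
Fold 1: move[2]->U => URUURU VALID
Fold 2: move[0]->L => LRUURU INVALID (collision), skipped
Fold 3: move[1]->U => UUUURU VALID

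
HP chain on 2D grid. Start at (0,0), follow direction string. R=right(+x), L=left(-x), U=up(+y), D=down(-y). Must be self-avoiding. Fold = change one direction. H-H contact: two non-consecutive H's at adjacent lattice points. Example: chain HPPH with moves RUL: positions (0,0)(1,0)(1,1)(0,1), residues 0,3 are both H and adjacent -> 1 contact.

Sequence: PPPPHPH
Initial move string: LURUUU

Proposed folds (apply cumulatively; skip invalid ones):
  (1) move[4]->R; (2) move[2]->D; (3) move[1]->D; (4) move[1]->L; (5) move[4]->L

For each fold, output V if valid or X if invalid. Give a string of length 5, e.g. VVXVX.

Initial: LURUUU -> [(0, 0), (-1, 0), (-1, 1), (0, 1), (0, 2), (0, 3), (0, 4)]
Fold 1: move[4]->R => LURURU VALID
Fold 2: move[2]->D => LUDURU INVALID (collision), skipped
Fold 3: move[1]->D => LDRURU INVALID (collision), skipped
Fold 4: move[1]->L => LLRURU INVALID (collision), skipped
Fold 5: move[4]->L => LURULU VALID

Answer: VXXXV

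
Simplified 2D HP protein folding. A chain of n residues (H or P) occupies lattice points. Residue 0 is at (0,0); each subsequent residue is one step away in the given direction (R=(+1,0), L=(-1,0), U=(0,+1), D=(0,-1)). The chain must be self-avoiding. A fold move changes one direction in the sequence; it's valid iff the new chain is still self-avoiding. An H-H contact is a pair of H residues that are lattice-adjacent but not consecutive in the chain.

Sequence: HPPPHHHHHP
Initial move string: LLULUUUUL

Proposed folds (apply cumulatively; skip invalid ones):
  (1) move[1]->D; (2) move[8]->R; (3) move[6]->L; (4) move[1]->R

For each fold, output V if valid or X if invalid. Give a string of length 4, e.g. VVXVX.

Answer: XVVX

Derivation:
Initial: LLULUUUUL -> [(0, 0), (-1, 0), (-2, 0), (-2, 1), (-3, 1), (-3, 2), (-3, 3), (-3, 4), (-3, 5), (-4, 5)]
Fold 1: move[1]->D => LDULUUUUL INVALID (collision), skipped
Fold 2: move[8]->R => LLULUUUUR VALID
Fold 3: move[6]->L => LLULUULUR VALID
Fold 4: move[1]->R => LRULUULUR INVALID (collision), skipped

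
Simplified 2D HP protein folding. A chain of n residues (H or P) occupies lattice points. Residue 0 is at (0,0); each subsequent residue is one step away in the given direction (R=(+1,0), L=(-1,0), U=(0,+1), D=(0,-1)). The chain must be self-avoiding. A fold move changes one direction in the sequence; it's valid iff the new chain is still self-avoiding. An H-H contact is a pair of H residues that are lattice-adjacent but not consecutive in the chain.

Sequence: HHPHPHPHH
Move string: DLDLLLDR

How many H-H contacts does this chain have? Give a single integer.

Positions: [(0, 0), (0, -1), (-1, -1), (-1, -2), (-2, -2), (-3, -2), (-4, -2), (-4, -3), (-3, -3)]
H-H contact: residue 5 @(-3,-2) - residue 8 @(-3, -3)

Answer: 1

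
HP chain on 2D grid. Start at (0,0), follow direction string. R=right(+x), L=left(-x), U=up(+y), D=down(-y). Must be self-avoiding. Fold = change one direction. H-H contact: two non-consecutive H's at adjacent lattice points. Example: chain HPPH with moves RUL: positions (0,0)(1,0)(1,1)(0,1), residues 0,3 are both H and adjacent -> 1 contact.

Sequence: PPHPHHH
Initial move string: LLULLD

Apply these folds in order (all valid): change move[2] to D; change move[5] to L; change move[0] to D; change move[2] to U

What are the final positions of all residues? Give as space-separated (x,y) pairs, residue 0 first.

Answer: (0,0) (0,-1) (-1,-1) (-1,0) (-2,0) (-3,0) (-4,0)

Derivation:
Initial moves: LLULLD
Fold: move[2]->D => LLDLLD (positions: [(0, 0), (-1, 0), (-2, 0), (-2, -1), (-3, -1), (-4, -1), (-4, -2)])
Fold: move[5]->L => LLDLLL (positions: [(0, 0), (-1, 0), (-2, 0), (-2, -1), (-3, -1), (-4, -1), (-5, -1)])
Fold: move[0]->D => DLDLLL (positions: [(0, 0), (0, -1), (-1, -1), (-1, -2), (-2, -2), (-3, -2), (-4, -2)])
Fold: move[2]->U => DLULLL (positions: [(0, 0), (0, -1), (-1, -1), (-1, 0), (-2, 0), (-3, 0), (-4, 0)])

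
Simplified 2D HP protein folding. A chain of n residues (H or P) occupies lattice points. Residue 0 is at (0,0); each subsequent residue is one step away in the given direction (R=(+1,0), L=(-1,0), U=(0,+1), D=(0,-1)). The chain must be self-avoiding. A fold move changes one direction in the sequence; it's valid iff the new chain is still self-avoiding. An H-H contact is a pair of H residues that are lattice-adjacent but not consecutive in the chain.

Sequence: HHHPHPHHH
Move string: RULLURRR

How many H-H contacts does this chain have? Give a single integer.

Positions: [(0, 0), (1, 0), (1, 1), (0, 1), (-1, 1), (-1, 2), (0, 2), (1, 2), (2, 2)]
H-H contact: residue 2 @(1,1) - residue 7 @(1, 2)

Answer: 1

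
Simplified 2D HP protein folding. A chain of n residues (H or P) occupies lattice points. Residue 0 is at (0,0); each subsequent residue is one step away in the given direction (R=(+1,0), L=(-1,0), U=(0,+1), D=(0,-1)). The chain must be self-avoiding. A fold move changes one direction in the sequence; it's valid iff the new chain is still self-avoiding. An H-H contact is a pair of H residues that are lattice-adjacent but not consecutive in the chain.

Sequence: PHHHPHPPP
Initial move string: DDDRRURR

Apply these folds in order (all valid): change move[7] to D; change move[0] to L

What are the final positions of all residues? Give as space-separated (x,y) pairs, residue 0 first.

Initial moves: DDDRRURR
Fold: move[7]->D => DDDRRURD (positions: [(0, 0), (0, -1), (0, -2), (0, -3), (1, -3), (2, -3), (2, -2), (3, -2), (3, -3)])
Fold: move[0]->L => LDDRRURD (positions: [(0, 0), (-1, 0), (-1, -1), (-1, -2), (0, -2), (1, -2), (1, -1), (2, -1), (2, -2)])

Answer: (0,0) (-1,0) (-1,-1) (-1,-2) (0,-2) (1,-2) (1,-1) (2,-1) (2,-2)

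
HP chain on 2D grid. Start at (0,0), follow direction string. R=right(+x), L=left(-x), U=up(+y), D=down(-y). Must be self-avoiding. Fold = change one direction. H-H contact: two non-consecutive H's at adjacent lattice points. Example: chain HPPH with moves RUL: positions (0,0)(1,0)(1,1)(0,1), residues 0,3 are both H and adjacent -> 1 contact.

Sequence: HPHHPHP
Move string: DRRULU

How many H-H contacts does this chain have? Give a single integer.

Positions: [(0, 0), (0, -1), (1, -1), (2, -1), (2, 0), (1, 0), (1, 1)]
H-H contact: residue 0 @(0,0) - residue 5 @(1, 0)
H-H contact: residue 2 @(1,-1) - residue 5 @(1, 0)

Answer: 2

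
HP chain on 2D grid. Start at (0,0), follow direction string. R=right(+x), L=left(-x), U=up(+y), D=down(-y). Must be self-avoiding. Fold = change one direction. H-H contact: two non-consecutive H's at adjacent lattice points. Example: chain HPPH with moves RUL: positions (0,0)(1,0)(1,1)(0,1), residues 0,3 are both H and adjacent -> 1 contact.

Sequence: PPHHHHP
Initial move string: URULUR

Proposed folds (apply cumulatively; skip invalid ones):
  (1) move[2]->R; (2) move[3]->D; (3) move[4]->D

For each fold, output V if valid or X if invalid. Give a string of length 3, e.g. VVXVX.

Answer: XXX

Derivation:
Initial: URULUR -> [(0, 0), (0, 1), (1, 1), (1, 2), (0, 2), (0, 3), (1, 3)]
Fold 1: move[2]->R => URRLUR INVALID (collision), skipped
Fold 2: move[3]->D => URUDUR INVALID (collision), skipped
Fold 3: move[4]->D => URULDR INVALID (collision), skipped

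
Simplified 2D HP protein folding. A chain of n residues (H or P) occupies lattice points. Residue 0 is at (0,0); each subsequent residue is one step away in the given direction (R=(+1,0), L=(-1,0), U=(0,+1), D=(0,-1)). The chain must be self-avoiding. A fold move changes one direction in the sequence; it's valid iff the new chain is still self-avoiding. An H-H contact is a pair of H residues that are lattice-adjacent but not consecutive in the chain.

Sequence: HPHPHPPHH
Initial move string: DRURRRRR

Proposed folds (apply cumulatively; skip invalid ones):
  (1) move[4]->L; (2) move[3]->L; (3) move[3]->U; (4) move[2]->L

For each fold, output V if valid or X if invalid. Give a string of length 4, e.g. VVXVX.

Answer: XXVX

Derivation:
Initial: DRURRRRR -> [(0, 0), (0, -1), (1, -1), (1, 0), (2, 0), (3, 0), (4, 0), (5, 0), (6, 0)]
Fold 1: move[4]->L => DRURLRRR INVALID (collision), skipped
Fold 2: move[3]->L => DRULRRRR INVALID (collision), skipped
Fold 3: move[3]->U => DRUURRRR VALID
Fold 4: move[2]->L => DRLURRRR INVALID (collision), skipped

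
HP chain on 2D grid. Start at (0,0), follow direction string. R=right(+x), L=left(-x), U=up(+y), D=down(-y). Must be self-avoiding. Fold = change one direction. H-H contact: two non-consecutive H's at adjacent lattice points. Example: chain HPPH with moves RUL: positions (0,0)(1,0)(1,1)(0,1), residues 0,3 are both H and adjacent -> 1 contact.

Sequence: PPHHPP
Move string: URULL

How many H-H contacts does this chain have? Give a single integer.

Positions: [(0, 0), (0, 1), (1, 1), (1, 2), (0, 2), (-1, 2)]
No H-H contacts found.

Answer: 0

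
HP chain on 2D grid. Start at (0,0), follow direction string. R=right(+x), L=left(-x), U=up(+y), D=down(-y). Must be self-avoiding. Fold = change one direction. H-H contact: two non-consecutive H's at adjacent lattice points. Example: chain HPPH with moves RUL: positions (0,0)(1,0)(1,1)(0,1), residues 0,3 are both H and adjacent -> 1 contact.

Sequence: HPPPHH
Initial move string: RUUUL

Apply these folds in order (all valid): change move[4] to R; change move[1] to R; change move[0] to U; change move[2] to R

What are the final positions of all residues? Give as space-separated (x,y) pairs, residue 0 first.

Answer: (0,0) (0,1) (1,1) (2,1) (2,2) (3,2)

Derivation:
Initial moves: RUUUL
Fold: move[4]->R => RUUUR (positions: [(0, 0), (1, 0), (1, 1), (1, 2), (1, 3), (2, 3)])
Fold: move[1]->R => RRUUR (positions: [(0, 0), (1, 0), (2, 0), (2, 1), (2, 2), (3, 2)])
Fold: move[0]->U => URUUR (positions: [(0, 0), (0, 1), (1, 1), (1, 2), (1, 3), (2, 3)])
Fold: move[2]->R => URRUR (positions: [(0, 0), (0, 1), (1, 1), (2, 1), (2, 2), (3, 2)])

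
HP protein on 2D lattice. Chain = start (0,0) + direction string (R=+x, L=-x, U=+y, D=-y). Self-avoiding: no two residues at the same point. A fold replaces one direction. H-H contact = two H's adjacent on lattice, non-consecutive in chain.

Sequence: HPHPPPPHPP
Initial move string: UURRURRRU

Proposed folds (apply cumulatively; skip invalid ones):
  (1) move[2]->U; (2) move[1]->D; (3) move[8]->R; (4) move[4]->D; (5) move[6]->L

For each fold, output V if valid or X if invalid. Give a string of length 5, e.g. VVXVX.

Initial: UURRURRRU -> [(0, 0), (0, 1), (0, 2), (1, 2), (2, 2), (2, 3), (3, 3), (4, 3), (5, 3), (5, 4)]
Fold 1: move[2]->U => UUURURRRU VALID
Fold 2: move[1]->D => UDURURRRU INVALID (collision), skipped
Fold 3: move[8]->R => UUURURRRR VALID
Fold 4: move[4]->D => UUURDRRRR VALID
Fold 5: move[6]->L => UUURDRLRR INVALID (collision), skipped

Answer: VXVVX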